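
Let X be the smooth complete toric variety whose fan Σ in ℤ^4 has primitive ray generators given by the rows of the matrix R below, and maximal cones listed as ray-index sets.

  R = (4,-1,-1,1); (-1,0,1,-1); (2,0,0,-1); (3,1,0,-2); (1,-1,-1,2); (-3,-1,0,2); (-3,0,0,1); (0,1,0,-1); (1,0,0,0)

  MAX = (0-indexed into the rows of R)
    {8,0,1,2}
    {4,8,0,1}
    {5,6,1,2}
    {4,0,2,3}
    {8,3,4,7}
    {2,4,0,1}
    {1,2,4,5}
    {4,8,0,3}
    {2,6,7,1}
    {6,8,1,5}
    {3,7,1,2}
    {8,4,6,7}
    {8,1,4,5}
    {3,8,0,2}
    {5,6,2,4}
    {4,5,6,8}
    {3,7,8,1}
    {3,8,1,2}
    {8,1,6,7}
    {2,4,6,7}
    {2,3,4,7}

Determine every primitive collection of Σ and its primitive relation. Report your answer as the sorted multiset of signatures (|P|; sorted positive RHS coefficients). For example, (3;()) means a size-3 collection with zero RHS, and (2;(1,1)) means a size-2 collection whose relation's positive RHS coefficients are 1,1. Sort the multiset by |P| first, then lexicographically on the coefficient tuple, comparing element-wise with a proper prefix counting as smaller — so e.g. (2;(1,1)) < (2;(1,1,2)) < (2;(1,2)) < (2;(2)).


14 minimal non-faces of Δ(Σ) (on 9 rays):

  P={3,5}:  v_{3} + v_{5} = 0  ⟹  sig = (2;())
  P={0,6}:  v_{0} + v_{6} = v_{4}  ⟹  sig = (2;(1))
  P={3,6}:  v_{3} + v_{6} = v_{7}  ⟹  sig = (2;(1))
  P={5,7}:  v_{5} + v_{7} = v_{6}  ⟹  sig = (2;(1))
  P={0,7}:  v_{0} + v_{7} = v_{3} + v_{4}  ⟹  sig = (2;(1,1))
  P={0,5}:  v_{0} + v_{5} = v_{1} + 2·v_{4}  ⟹  sig = (2;(1,2))
  P={1,4,7}:  v_{1} + v_{4} + v_{7} = 0  ⟹  sig = (3;())
  P={2,6,8}:  v_{2} + v_{6} + v_{8} = 0  ⟹  sig = (3;())
  P={1,4,6}:  v_{1} + v_{4} + v_{6} = v_{5}  ⟹  sig = (3;(1))
  P={2,4,8}:  v_{2} + v_{4} + v_{8} = v_{0}  ⟹  sig = (3;(1))
  P={2,7,8}:  v_{2} + v_{7} + v_{8} = v_{3}  ⟹  sig = (3;(1))
  P={1,3,4}:  v_{1} + v_{3} + v_{4} = v_{2} + v_{8}  ⟹  sig = (3;(1,1))
  P={2,5,8}:  v_{2} + v_{5} + v_{8} = v_{1} + v_{4}  ⟹  sig = (3;(1,1))
  P={0,1,3}:  v_{0} + v_{1} + v_{3} = 2·v_{2} + 2·v_{8}  ⟹  sig = (3;(2,2))

Sorted signature multiset PRS(X):
    |P|=2: 6 collections, coeffs (), (1), (1), (1), (1,1), (1,2)
    |P|=3: 8 collections, coeffs (), (), (1), (1), (1), (1,1), (1,1), (2,2)


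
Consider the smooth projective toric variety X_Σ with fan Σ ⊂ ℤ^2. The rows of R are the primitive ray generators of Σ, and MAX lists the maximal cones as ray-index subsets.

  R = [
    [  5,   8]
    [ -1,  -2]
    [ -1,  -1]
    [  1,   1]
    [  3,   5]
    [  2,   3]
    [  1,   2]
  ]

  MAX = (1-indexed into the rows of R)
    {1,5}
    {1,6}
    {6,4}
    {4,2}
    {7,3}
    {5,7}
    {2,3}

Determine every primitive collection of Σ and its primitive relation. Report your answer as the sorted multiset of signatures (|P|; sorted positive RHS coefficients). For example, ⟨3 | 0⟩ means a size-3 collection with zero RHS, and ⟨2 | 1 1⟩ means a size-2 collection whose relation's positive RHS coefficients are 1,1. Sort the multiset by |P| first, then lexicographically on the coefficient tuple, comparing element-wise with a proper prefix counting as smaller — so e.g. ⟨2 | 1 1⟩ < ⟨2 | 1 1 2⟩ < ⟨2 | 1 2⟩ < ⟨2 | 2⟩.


|primitive collections| = 14. Relations:

  {2,7}:  v_{2} + v_{7} = 0 — sig = ⟨2 | 0⟩
  {3,4}:  v_{3} + v_{4} = 0 — sig = ⟨2 | 0⟩
  {2,5}:  v_{2} + v_{5} = v_{6} — sig = ⟨2 | 1⟩
  {2,6}:  v_{2} + v_{6} = v_{4} — sig = ⟨2 | 1⟩
  {3,6}:  v_{3} + v_{6} = v_{7} — sig = ⟨2 | 1⟩
  {4,7}:  v_{4} + v_{7} = v_{6} — sig = ⟨2 | 1⟩
  {5,6}:  v_{5} + v_{6} = v_{1} — sig = ⟨2 | 1⟩
  {6,7}:  v_{6} + v_{7} = v_{5} — sig = ⟨2 | 1⟩
  {1,3}:  v_{1} + v_{3} = v_{5} + v_{7} — sig = ⟨2 | 1 1⟩
  {1,2}:  v_{1} + v_{2} = 2·v_{6} — sig = ⟨2 | 2⟩
  {1,7}:  v_{1} + v_{7} = 2·v_{5} — sig = ⟨2 | 2⟩
  {3,5}:  v_{3} + v_{5} = 2·v_{7} — sig = ⟨2 | 2⟩
  {4,5}:  v_{4} + v_{5} = 2·v_{6} — sig = ⟨2 | 2⟩
  {1,4}:  v_{1} + v_{4} = 3·v_{6} — sig = ⟨2 | 3⟩

Signatures (|P|; sorted positive RHS coefficients), sorted:
    |P|=2: 14 collections, coeffs (), (), (1), (1), (1), (1), (1), (1), (1,1), (2), (2), (2), (2), (3)


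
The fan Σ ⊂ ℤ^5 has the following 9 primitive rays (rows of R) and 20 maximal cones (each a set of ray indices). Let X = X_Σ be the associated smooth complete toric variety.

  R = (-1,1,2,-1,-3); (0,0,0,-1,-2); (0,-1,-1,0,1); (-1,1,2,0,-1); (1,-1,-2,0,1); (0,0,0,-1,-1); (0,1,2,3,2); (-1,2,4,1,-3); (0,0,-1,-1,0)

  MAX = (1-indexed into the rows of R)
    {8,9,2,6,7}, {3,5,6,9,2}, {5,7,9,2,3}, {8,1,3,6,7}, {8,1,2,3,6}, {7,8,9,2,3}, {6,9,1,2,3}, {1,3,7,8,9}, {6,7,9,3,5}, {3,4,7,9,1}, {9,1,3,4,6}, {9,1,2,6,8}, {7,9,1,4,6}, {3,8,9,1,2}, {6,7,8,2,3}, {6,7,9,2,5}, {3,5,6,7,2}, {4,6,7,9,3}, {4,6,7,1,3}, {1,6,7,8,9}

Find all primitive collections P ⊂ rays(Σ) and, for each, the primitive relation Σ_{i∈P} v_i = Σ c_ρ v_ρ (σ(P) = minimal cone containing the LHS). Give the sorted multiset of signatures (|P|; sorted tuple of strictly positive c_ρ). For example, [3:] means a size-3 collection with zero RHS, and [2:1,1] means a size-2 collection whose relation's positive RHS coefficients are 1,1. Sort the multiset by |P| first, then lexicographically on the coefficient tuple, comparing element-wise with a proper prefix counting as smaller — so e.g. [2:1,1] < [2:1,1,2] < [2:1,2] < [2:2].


Σ has 9 primitive collections:

  {4,5}:  v_{4} + v_{5} = 0 — sig = [2:]
  {1,5}:  v_{1} + v_{5} = v_{2} — sig = [2:1]
  {2,4}:  v_{2} + v_{4} = v_{1} — sig = [2:1]
  {4,8}:  v_{4} + v_{8} = 2·v_{1} + v_{7} — sig = [2:1,2]
  {5,8}:  v_{5} + v_{8} = 2·v_{2} + v_{7} — sig = [2:1,2]
  {1,2,7}:  v_{1} + v_{2} + v_{7} = v_{8} — sig = [3:1]
  {3,6,8,9}:  v_{3} + v_{6} + v_{8} + v_{9} = v_{1} — sig = [4:1]
  {2,3,6,7,9}:  v_{2} + v_{3} + v_{6} + v_{7} + v_{9} = 0 — sig = [5:]
  {1,3,6,7,9}:  v_{1} + v_{3} + v_{6} + v_{7} + v_{9} = v_{4} — sig = [5:1]

Signatures (|P|; sorted positive RHS coefficients), sorted:
    |P|=2: 5 collections, coeffs (), (1), (1), (1,2), (1,2)
    |P|=3: 1 collection, coeffs (1)
    |P|=4: 1 collection, coeffs (1)
    |P|=5: 2 collections, coeffs (), (1)


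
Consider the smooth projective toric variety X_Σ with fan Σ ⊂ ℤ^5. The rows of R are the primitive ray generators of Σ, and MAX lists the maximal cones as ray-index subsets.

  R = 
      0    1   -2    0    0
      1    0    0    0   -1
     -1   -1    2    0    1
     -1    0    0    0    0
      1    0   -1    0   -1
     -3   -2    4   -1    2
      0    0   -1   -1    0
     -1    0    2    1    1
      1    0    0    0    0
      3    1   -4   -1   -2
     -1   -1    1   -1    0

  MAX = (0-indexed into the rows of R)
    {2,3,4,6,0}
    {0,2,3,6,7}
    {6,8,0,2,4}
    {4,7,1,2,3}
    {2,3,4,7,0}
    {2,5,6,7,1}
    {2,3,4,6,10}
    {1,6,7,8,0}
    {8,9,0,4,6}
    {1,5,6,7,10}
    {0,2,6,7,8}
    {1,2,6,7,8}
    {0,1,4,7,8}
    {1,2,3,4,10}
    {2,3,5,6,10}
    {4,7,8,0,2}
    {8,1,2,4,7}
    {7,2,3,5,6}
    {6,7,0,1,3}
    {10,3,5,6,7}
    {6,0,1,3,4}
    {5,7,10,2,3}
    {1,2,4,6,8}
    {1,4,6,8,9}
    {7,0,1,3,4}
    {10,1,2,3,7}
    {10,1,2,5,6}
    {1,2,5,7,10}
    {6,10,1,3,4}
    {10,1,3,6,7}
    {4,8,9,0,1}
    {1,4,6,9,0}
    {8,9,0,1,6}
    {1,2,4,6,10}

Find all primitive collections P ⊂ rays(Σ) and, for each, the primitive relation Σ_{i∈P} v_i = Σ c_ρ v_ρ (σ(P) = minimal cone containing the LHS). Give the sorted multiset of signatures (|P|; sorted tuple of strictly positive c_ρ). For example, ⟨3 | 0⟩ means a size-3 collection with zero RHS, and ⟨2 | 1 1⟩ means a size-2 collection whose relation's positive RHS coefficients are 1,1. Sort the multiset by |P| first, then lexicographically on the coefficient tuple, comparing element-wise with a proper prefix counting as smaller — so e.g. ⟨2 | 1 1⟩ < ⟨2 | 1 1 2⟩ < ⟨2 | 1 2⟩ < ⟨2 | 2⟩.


Σ has 18 primitive collections:

  P = {3,8}:  v_{3} + v_{8} = 0  ⟹  sig = ⟨2 | 0⟩
  P = {0,10}:  v_{0} + v_{10} = v_{3} + v_{6}  ⟹  sig = ⟨2 | 1 1⟩
  P = {4,5}:  v_{4} + v_{5} = v_{2} + v_{10}  ⟹  sig = ⟨2 | 1 1⟩
  P = {2,9}:  v_{2} + v_{9} = v_{4} + v_{6} + v_{8}  ⟹  sig = ⟨2 | 1 1 1⟩
  P = {7,9}:  v_{7} + v_{9} = v_{0} + v_{1} + v_{8}  ⟹  sig = ⟨2 | 1 1 1⟩
  P = {8,10}:  v_{8} + v_{10} = v_{1} + v_{2} + v_{6}  ⟹  sig = ⟨2 | 1 1 1⟩
  P = {3,9}:  v_{3} + v_{9} = v_{0} + v_{1} + v_{4} + v_{6}  ⟹  sig = ⟨2 | 1 1 1 1⟩
  P = {0,5}:  v_{0} + v_{5} = v_{2} + v_{3} + 2·v_{6} + v_{7}  ⟹  sig = ⟨2 | 1 1 1 2⟩
  P = {5,9}:  v_{5} + v_{9} = v_{1} + v_{2} + 2·v_{6}  ⟹  sig = ⟨2 | 1 1 2⟩
  P = {9,10}:  v_{9} + v_{10} = v_{1} + v_{4} + 2·v_{6}  ⟹  sig = ⟨2 | 1 1 2⟩
  P = {5,8}:  v_{5} + v_{8} = v_{1} + 2·v_{2} + 2·v_{6} + v_{7}  ⟹  sig = ⟨2 | 1 1 2 2⟩
  P = {0,1,2}:  v_{0} + v_{1} + v_{2} = 0  ⟹  sig = ⟨3 | 0⟩
  P = {4,6,7}:  v_{4} + v_{6} + v_{7} = 0  ⟹  sig = ⟨3 | 0⟩
  P = {4,7,10}:  v_{4} + v_{7} + v_{10} = v_{1} + v_{2} + v_{3}  ⟹  sig = ⟨3 | 1 1 1⟩
  P = {1,3,5}:  v_{1} + v_{3} + v_{5} = v_{7} + 2·v_{10}  ⟹  sig = ⟨3 | 1 2⟩
  P = {1,2,3,6}:  v_{1} + v_{2} + v_{3} + v_{6} = v_{10}  ⟹  sig = ⟨4 | 1⟩
  P = {2,6,7,10}:  v_{2} + v_{6} + v_{7} + v_{10} = v_{5}  ⟹  sig = ⟨4 | 1⟩
  P = {0,1,4,6,8}:  v_{0} + v_{1} + v_{4} + v_{6} + v_{8} = v_{9}  ⟹  sig = ⟨5 | 1⟩

Signatures (|P|; sorted positive RHS coefficients), sorted:
[⟨2 | 0⟩, ⟨2 | 1 1⟩, ⟨2 | 1 1⟩, ⟨2 | 1 1 1⟩, ⟨2 | 1 1 1⟩, ⟨2 | 1 1 1⟩, ⟨2 | 1 1 1 1⟩, ⟨2 | 1 1 1 2⟩, ⟨2 | 1 1 2⟩, ⟨2 | 1 1 2⟩, ⟨2 | 1 1 2 2⟩, ⟨3 | 0⟩, ⟨3 | 0⟩, ⟨3 | 1 1 1⟩, ⟨3 | 1 2⟩, ⟨4 | 1⟩, ⟨4 | 1⟩, ⟨5 | 1⟩]


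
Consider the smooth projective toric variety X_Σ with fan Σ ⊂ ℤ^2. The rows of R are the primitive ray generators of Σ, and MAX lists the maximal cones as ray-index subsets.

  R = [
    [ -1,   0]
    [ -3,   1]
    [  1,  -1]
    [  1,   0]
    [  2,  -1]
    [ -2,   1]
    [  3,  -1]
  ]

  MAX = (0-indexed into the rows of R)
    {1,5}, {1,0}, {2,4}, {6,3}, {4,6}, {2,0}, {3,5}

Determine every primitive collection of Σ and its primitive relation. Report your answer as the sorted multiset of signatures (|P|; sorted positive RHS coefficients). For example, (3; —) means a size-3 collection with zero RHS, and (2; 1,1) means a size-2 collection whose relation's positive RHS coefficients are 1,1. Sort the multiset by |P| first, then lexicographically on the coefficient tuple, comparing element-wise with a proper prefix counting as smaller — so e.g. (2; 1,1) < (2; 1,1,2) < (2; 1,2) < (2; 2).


Δ(Σ) — 7 vertices, 14 min non-faces:

  P = {0,3}:  v_{0} + v_{3} = 0  ⇒ sig = (2; —)
  P = {1,6}:  v_{1} + v_{6} = 0  ⇒ sig = (2; —)
  P = {4,5}:  v_{4} + v_{5} = 0  ⇒ sig = (2; —)
  P = {0,4}:  v_{0} + v_{4} = v_{2}  ⇒ sig = (2; 1)
  P = {0,5}:  v_{0} + v_{5} = v_{1}  ⇒ sig = (2; 1)
  P = {0,6}:  v_{0} + v_{6} = v_{4}  ⇒ sig = (2; 1)
  P = {1,3}:  v_{1} + v_{3} = v_{5}  ⇒ sig = (2; 1)
  P = {1,4}:  v_{1} + v_{4} = v_{0}  ⇒ sig = (2; 1)
  P = {2,3}:  v_{2} + v_{3} = v_{4}  ⇒ sig = (2; 1)
  P = {2,5}:  v_{2} + v_{5} = v_{0}  ⇒ sig = (2; 1)
  P = {3,4}:  v_{3} + v_{4} = v_{6}  ⇒ sig = (2; 1)
  P = {5,6}:  v_{5} + v_{6} = v_{3}  ⇒ sig = (2; 1)
  P = {1,2}:  v_{1} + v_{2} = 2·v_{0}  ⇒ sig = (2; 2)
  P = {2,6}:  v_{2} + v_{6} = 2·v_{4}  ⇒ sig = (2; 2)

Sorted signature multiset PRS(X):
[(2; —), (2; —), (2; —), (2; 1), (2; 1), (2; 1), (2; 1), (2; 1), (2; 1), (2; 1), (2; 1), (2; 1), (2; 2), (2; 2)]


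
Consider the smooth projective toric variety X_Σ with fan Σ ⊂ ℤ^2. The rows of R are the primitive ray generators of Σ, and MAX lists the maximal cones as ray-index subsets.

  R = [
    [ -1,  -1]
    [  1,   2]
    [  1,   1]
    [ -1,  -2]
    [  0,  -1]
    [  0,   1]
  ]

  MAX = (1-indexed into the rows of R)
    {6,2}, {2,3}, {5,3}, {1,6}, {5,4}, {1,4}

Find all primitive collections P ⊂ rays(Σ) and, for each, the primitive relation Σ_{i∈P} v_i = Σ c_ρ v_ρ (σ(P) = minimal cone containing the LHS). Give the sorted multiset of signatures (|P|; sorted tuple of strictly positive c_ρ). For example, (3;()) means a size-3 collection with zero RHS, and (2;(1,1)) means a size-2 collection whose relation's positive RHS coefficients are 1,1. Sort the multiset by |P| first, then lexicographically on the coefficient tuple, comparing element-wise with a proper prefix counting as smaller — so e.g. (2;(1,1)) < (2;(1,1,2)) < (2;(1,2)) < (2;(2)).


9 minimal non-faces of Δ(Σ) (on 6 rays):

  P={1,3}:  v_{1} + v_{3} = 0 ; sig = (2;())
  P={2,4}:  v_{2} + v_{4} = 0 ; sig = (2;())
  P={5,6}:  v_{5} + v_{6} = 0 ; sig = (2;())
  P={1,2}:  v_{1} + v_{2} = v_{6} ; sig = (2;(1))
  P={1,5}:  v_{1} + v_{5} = v_{4} ; sig = (2;(1))
  P={2,5}:  v_{2} + v_{5} = v_{3} ; sig = (2;(1))
  P={3,4}:  v_{3} + v_{4} = v_{5} ; sig = (2;(1))
  P={3,6}:  v_{3} + v_{6} = v_{2} ; sig = (2;(1))
  P={4,6}:  v_{4} + v_{6} = v_{1} ; sig = (2;(1))

Hence PRS(X_Σ) =
[(2;()), (2;()), (2;()), (2;(1)), (2;(1)), (2;(1)), (2;(1)), (2;(1)), (2;(1))]


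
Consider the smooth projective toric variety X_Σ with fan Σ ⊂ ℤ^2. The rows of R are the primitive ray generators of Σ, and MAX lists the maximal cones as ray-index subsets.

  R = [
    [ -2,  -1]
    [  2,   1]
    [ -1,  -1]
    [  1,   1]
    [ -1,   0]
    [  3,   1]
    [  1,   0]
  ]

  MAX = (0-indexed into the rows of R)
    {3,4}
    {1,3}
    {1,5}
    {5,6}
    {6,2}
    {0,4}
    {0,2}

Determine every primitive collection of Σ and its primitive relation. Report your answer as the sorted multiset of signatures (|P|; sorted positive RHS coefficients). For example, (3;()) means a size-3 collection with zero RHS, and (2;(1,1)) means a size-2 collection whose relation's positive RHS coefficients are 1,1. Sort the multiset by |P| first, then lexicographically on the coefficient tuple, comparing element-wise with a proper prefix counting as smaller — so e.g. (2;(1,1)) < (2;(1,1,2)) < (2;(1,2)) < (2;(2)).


Σ has 14 primitive collections:

  • {0,1}:  v_{0} + v_{1} = 0 ; sig = (2;())
  • {2,3}:  v_{2} + v_{3} = 0 ; sig = (2;())
  • {4,6}:  v_{4} + v_{6} = 0 ; sig = (2;())
  • {0,3}:  v_{0} + v_{3} = v_{4} ; sig = (2;(1))
  • {0,5}:  v_{0} + v_{5} = v_{6} ; sig = (2;(1))
  • {0,6}:  v_{0} + v_{6} = v_{2} ; sig = (2;(1))
  • {1,2}:  v_{1} + v_{2} = v_{6} ; sig = (2;(1))
  • {1,4}:  v_{1} + v_{4} = v_{3} ; sig = (2;(1))
  • {1,6}:  v_{1} + v_{6} = v_{5} ; sig = (2;(1))
  • {2,4}:  v_{2} + v_{4} = v_{0} ; sig = (2;(1))
  • {3,6}:  v_{3} + v_{6} = v_{1} ; sig = (2;(1))
  • {4,5}:  v_{4} + v_{5} = v_{1} ; sig = (2;(1))
  • {2,5}:  v_{2} + v_{5} = 2·v_{6} ; sig = (2;(2))
  • {3,5}:  v_{3} + v_{5} = 2·v_{1} ; sig = (2;(2))

Hence PRS(X_Σ) =
[(2;()), (2;()), (2;()), (2;(1)), (2;(1)), (2;(1)), (2;(1)), (2;(1)), (2;(1)), (2;(1)), (2;(1)), (2;(1)), (2;(2)), (2;(2))]


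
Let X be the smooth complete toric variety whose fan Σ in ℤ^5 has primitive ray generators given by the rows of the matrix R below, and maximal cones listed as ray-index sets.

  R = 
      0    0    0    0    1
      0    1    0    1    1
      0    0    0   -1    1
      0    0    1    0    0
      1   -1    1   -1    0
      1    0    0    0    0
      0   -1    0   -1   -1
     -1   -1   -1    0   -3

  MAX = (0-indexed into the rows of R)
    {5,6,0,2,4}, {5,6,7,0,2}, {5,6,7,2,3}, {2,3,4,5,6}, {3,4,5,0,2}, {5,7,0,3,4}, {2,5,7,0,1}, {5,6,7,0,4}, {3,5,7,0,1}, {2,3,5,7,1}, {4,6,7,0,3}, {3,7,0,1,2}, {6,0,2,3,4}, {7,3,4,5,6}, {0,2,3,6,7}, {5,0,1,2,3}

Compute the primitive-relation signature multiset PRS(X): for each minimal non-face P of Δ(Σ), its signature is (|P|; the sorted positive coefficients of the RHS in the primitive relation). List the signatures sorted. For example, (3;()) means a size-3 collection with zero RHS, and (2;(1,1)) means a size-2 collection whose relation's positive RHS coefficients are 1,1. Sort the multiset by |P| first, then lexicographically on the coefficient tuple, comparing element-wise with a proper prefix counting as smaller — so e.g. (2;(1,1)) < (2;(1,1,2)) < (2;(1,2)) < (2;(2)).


Δ(Σ) — 8 vertices, 5 min non-faces:

  P = {1,6}:  v_{1} + v_{6} = 0 — sig = (2;())
  P = {1,4}:  v_{1} + v_{4} = v_{0} + v_{3} + v_{5} — sig = (2;(1,1,1))
  P = {2,4,7}:  v_{2} + v_{4} + v_{7} = 2·v_{6} — sig = (3;(2))
  P = {0,3,5,6}:  v_{0} + v_{3} + v_{5} + v_{6} = v_{4} — sig = (4;(1))
  P = {0,2,3,5,7}:  v_{0} + v_{2} + v_{3} + v_{5} + v_{7} = v_{6} — sig = (5;(1))

Signatures (|P|; sorted positive RHS coefficients), sorted:
[(2;()), (2;(1,1,1)), (3;(2)), (4;(1)), (5;(1))]


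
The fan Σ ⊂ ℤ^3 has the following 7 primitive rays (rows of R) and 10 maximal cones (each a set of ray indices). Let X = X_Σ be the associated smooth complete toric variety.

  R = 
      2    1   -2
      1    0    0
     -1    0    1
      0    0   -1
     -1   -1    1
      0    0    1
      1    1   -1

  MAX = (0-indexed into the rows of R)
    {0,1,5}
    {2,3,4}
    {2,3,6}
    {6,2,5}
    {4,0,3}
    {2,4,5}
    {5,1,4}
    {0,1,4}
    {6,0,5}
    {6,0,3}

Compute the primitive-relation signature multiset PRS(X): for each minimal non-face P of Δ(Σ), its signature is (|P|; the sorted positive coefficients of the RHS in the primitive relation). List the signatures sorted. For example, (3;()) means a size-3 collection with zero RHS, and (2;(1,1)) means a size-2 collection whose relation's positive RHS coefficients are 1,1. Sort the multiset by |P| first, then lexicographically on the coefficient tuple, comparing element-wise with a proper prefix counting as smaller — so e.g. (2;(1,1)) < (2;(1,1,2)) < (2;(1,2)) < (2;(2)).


Δ(Σ) — 7 vertices, 7 min non-faces:

  P={3,5}:  v_{3} + v_{5} = 0  ⇒ sig = (2;())
  P={4,6}:  v_{4} + v_{6} = 0  ⇒ sig = (2;())
  P={0,2}:  v_{0} + v_{2} = v_{6}  ⇒ sig = (2;(1))
  P={1,2}:  v_{1} + v_{2} = v_{5}  ⇒ sig = (2;(1))
  P={1,3}:  v_{1} + v_{3} = v_{0} + v_{4}  ⇒ sig = (2;(1,1))
  P={1,6}:  v_{1} + v_{6} = v_{0} + v_{5}  ⇒ sig = (2;(1,1))
  P={0,4,5}:  v_{0} + v_{4} + v_{5} = v_{1}  ⇒ sig = (3;(1))

so the primitive-relation signature multiset is
    |P|=2: 6 collections, coeffs (), (), (1), (1), (1,1), (1,1)
    |P|=3: 1 collection, coeffs (1)


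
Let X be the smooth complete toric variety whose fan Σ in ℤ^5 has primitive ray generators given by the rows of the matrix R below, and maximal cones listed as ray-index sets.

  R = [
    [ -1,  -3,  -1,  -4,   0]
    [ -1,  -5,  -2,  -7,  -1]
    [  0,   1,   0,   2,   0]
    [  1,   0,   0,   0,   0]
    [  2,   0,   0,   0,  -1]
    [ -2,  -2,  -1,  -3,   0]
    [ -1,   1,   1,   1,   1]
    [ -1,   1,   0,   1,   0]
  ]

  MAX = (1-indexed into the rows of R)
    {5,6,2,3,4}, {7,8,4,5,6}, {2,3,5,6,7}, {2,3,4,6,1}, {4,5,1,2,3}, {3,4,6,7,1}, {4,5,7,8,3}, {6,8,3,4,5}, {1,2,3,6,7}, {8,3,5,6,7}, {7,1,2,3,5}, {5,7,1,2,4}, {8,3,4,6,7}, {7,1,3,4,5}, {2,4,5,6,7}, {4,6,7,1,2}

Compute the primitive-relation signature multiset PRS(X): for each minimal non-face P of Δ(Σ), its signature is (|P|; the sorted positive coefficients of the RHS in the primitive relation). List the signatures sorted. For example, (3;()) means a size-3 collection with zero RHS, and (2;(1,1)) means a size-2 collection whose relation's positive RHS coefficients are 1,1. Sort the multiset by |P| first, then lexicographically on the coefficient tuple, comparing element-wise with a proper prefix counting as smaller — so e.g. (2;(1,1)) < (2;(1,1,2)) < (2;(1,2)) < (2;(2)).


|primitive collections| = 5. Relations:

  P={1,8}:  v_{1} + v_{8} = v_{6}  ⟹  sig = (2;(1))
  P={2,8}:  v_{2} + v_{8} = v_{5} + 2·v_{6}  ⟹  sig = (2;(1,2))
  P={1,5,6}:  v_{1} + v_{5} + v_{6} = v_{2}  ⟹  sig = (3;(1))
  P={2,3,4,7}:  v_{2} + v_{3} + v_{4} + v_{7} = v_{1}  ⟹  sig = (4;(1))
  P={3,4,5,6,7}:  v_{3} + v_{4} + v_{5} + v_{6} + v_{7} = 0  ⟹  sig = (5;())

Sorted signature multiset PRS(X):
    |P|=2: 2 collections, coeffs (1), (1,2)
    |P|=3: 1 collection, coeffs (1)
    |P|=4: 1 collection, coeffs (1)
    |P|=5: 1 collection, coeffs ()


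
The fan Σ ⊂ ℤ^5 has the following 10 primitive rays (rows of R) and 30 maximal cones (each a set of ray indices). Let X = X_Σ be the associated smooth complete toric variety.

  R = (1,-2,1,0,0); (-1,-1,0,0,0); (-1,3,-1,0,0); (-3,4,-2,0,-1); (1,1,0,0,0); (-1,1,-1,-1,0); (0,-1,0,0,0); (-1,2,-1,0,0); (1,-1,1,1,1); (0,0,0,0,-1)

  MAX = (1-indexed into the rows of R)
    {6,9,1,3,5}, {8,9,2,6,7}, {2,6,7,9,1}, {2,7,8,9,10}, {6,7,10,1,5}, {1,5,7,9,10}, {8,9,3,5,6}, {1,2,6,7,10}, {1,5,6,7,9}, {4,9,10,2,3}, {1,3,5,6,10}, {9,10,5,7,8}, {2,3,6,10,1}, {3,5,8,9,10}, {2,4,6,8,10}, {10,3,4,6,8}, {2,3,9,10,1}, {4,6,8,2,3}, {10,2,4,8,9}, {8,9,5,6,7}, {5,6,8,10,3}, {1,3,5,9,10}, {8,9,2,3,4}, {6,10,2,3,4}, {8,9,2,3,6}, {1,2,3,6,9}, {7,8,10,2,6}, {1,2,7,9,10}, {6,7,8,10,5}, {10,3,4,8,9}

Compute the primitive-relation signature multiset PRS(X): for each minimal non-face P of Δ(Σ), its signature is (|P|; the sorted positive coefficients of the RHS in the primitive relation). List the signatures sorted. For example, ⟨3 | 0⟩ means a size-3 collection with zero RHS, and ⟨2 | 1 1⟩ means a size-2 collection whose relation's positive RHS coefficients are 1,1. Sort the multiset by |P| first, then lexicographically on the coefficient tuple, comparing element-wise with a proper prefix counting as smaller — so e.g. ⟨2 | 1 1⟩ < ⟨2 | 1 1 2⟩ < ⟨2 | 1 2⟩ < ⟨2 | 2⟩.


9 collections generate NE(X_Σ); each relation:

  P = {1,8}:  v_{1} + v_{8} = 0 — sig = ⟨2 | 0⟩
  P = {2,5}:  v_{2} + v_{5} = 0 — sig = ⟨2 | 0⟩
  P = {3,7}:  v_{3} + v_{7} = v_{8} — sig = ⟨2 | 1⟩
  P = {1,4}:  v_{1} + v_{4} = v_{2} + v_{3} + v_{10} — sig = ⟨2 | 1 1 1⟩
  P = {4,5}:  v_{4} + v_{5} = v_{3} + v_{8} + v_{10} — sig = ⟨2 | 1 1 1⟩
  P = {4,7}:  v_{4} + v_{7} = v_{2} + 2·v_{8} + v_{10} — sig = ⟨2 | 1 1 2⟩
  P = {6,9,10}:  v_{6} + v_{9} + v_{10} = 0 — sig = ⟨3 | 0⟩
  P = {4,6,9}:  v_{4} + v_{6} + v_{9} = v_{2} + v_{3} + v_{8} — sig = ⟨3 | 1 1 1⟩
  P = {2,3,8,10}:  v_{2} + v_{3} + v_{8} + v_{10} = v_{4} — sig = ⟨4 | 1⟩

Hence PRS(X_Σ) =
[⟨2 | 0⟩, ⟨2 | 0⟩, ⟨2 | 1⟩, ⟨2 | 1 1 1⟩, ⟨2 | 1 1 1⟩, ⟨2 | 1 1 2⟩, ⟨3 | 0⟩, ⟨3 | 1 1 1⟩, ⟨4 | 1⟩]


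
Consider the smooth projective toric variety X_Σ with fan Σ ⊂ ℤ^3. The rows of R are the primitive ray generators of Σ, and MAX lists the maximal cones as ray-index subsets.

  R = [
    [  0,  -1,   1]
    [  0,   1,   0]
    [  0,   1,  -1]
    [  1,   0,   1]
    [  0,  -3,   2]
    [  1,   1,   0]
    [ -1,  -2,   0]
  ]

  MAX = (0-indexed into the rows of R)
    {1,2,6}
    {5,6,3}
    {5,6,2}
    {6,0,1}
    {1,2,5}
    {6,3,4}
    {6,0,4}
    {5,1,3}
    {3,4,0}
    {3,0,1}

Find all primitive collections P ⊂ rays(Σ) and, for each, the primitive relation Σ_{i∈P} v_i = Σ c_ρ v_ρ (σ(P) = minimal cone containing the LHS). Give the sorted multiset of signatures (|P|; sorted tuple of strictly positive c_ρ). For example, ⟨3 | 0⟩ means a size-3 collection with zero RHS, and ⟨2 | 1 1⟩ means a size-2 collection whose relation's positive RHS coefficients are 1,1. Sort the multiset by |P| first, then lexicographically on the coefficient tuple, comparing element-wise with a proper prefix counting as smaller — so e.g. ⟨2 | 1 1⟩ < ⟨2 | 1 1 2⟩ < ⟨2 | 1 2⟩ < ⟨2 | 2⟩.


|primitive collections| = 9. Relations:

  P = {0,2}:  v_{0} + v_{2} = 0  ⟹  sig = ⟨2 | 0⟩
  P = {0,5}:  v_{0} + v_{5} = v_{3}  ⟹  sig = ⟨2 | 1⟩
  P = {2,3}:  v_{2} + v_{3} = v_{5}  ⟹  sig = ⟨2 | 1⟩
  P = {2,4}:  v_{2} + v_{4} = v_{3} + v_{6}  ⟹  sig = ⟨2 | 1 1⟩
  P = {4,5}:  v_{4} + v_{5} = 2·v_{3} + v_{6}  ⟹  sig = ⟨2 | 1 2⟩
  P = {1,4}:  v_{1} + v_{4} = 2·v_{0}  ⟹  sig = ⟨2 | 2⟩
  P = {1,5,6}:  v_{1} + v_{5} + v_{6} = 0  ⟹  sig = ⟨3 | 0⟩
  P = {0,3,6}:  v_{0} + v_{3} + v_{6} = v_{4}  ⟹  sig = ⟨3 | 1⟩
  P = {1,3,6}:  v_{1} + v_{3} + v_{6} = v_{0}  ⟹  sig = ⟨3 | 1⟩

so the primitive-relation signature multiset is
    ⟨2 | 0⟩
    ⟨2 | 1⟩
    ⟨2 | 1⟩
    ⟨2 | 1 1⟩
    ⟨2 | 1 2⟩
    ⟨2 | 2⟩
    ⟨3 | 0⟩
    ⟨3 | 1⟩
    ⟨3 | 1⟩


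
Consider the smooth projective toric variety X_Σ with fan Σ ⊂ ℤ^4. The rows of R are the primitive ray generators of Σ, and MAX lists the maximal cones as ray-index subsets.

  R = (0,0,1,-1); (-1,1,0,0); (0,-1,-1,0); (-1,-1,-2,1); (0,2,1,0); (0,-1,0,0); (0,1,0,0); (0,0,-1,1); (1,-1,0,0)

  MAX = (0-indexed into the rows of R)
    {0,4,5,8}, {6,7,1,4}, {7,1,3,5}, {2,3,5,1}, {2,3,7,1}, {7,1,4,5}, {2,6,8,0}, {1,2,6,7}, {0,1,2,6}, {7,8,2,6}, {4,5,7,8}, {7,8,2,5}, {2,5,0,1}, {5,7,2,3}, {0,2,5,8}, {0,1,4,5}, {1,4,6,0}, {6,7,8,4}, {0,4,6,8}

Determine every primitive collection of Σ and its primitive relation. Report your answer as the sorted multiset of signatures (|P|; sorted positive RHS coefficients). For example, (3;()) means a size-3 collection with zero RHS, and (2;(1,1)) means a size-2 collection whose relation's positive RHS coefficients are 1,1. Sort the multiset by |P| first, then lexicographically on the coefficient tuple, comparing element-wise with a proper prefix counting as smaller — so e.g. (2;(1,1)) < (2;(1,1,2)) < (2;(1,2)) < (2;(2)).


Σ has 9 primitive collections:

  • {0,7}:  v_{0} + v_{7} = 0  ⟹  sig = (2;())
  • {1,8}:  v_{1} + v_{8} = 0  ⟹  sig = (2;())
  • {5,6}:  v_{5} + v_{6} = 0  ⟹  sig = (2;())
  • {2,4}:  v_{2} + v_{4} = v_{6}  ⟹  sig = (2;(1))
  • {3,4}:  v_{3} + v_{4} = v_{1} + v_{7}  ⟹  sig = (2;(1,1))
  • {0,3}:  v_{0} + v_{3} = v_{1} + v_{2} + v_{5}  ⟹  sig = (2;(1,1,1))
  • {3,6}:  v_{3} + v_{6} = v_{1} + v_{2} + v_{7}  ⟹  sig = (2;(1,1,1))
  • {3,8}:  v_{3} + v_{8} = v_{2} + v_{5} + v_{7}  ⟹  sig = (2;(1,1,1))
  • {1,2,5,7}:  v_{1} + v_{2} + v_{5} + v_{7} = v_{3}  ⟹  sig = (4;(1))

Signatures (|P|; sorted positive RHS coefficients), sorted:
    (2;())
    (2;())
    (2;())
    (2;(1))
    (2;(1,1))
    (2;(1,1,1))
    (2;(1,1,1))
    (2;(1,1,1))
    (4;(1))


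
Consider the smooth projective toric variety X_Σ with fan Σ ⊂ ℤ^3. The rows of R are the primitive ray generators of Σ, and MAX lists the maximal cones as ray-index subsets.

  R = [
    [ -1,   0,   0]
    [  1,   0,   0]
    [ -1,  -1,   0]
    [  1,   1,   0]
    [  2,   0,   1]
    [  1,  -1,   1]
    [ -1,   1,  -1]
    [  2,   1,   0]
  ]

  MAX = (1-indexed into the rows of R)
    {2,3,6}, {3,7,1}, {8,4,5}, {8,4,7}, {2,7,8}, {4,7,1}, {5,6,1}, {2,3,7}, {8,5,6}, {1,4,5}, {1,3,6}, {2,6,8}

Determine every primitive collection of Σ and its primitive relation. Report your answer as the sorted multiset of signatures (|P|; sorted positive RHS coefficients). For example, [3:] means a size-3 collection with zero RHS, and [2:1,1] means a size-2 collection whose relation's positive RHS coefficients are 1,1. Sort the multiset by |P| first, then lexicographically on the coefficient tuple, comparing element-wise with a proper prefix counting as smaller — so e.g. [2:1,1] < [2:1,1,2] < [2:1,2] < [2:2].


10 collections generate NE(X_Σ); each relation:

  P = {1,2}:  v_{1} + v_{2} = 0  so sig = [2:]
  P = {3,4}:  v_{3} + v_{4} = 0  so sig = [2:]
  P = {6,7}:  v_{6} + v_{7} = 0  so sig = [2:]
  P = {1,8}:  v_{1} + v_{8} = v_{4}  so sig = [2:1]
  P = {2,4}:  v_{2} + v_{4} = v_{8}  so sig = [2:1]
  P = {3,5}:  v_{3} + v_{5} = v_{6}  so sig = [2:1]
  P = {3,8}:  v_{3} + v_{8} = v_{2}  so sig = [2:1]
  P = {4,6}:  v_{4} + v_{6} = v_{5}  so sig = [2:1]
  P = {5,7}:  v_{5} + v_{7} = v_{4}  so sig = [2:1]
  P = {2,5}:  v_{2} + v_{5} = v_{6} + v_{8}  so sig = [2:1,1]

Hence PRS(X_Σ) =
    [2:]
    [2:]
    [2:]
    [2:1]
    [2:1]
    [2:1]
    [2:1]
    [2:1]
    [2:1]
    [2:1,1]


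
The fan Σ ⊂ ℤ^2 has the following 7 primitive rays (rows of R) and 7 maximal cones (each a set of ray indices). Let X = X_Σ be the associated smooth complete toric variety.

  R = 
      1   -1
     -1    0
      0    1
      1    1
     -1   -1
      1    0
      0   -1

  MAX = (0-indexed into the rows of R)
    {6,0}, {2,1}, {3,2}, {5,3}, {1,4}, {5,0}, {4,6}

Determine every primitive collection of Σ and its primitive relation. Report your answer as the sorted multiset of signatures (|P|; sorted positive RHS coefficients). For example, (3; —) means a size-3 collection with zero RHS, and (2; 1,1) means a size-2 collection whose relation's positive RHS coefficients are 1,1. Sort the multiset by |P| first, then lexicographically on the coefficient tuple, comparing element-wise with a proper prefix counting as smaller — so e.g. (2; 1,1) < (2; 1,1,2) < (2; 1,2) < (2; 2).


The 14 primitive collections of Σ (r=7, n=2):

  P = {1,5}:  v_{1} + v_{5} = 0 — sig = (2; —)
  P = {2,6}:  v_{2} + v_{6} = 0 — sig = (2; —)
  P = {3,4}:  v_{3} + v_{4} = 0 — sig = (2; —)
  P = {0,1}:  v_{0} + v_{1} = v_{6} — sig = (2; 1)
  P = {0,2}:  v_{0} + v_{2} = v_{5} — sig = (2; 1)
  P = {1,3}:  v_{1} + v_{3} = v_{2} — sig = (2; 1)
  P = {1,6}:  v_{1} + v_{6} = v_{4} — sig = (2; 1)
  P = {2,4}:  v_{2} + v_{4} = v_{1} — sig = (2; 1)
  P = {2,5}:  v_{2} + v_{5} = v_{3} — sig = (2; 1)
  P = {3,6}:  v_{3} + v_{6} = v_{5} — sig = (2; 1)
  P = {4,5}:  v_{4} + v_{5} = v_{6} — sig = (2; 1)
  P = {5,6}:  v_{5} + v_{6} = v_{0} — sig = (2; 1)
  P = {0,3}:  v_{0} + v_{3} = 2·v_{5} — sig = (2; 2)
  P = {0,4}:  v_{0} + v_{4} = 2·v_{6} — sig = (2; 2)

Hence PRS(X_Σ) =
    (2; —)
    (2; —)
    (2; —)
    (2; 1)
    (2; 1)
    (2; 1)
    (2; 1)
    (2; 1)
    (2; 1)
    (2; 1)
    (2; 1)
    (2; 1)
    (2; 2)
    (2; 2)


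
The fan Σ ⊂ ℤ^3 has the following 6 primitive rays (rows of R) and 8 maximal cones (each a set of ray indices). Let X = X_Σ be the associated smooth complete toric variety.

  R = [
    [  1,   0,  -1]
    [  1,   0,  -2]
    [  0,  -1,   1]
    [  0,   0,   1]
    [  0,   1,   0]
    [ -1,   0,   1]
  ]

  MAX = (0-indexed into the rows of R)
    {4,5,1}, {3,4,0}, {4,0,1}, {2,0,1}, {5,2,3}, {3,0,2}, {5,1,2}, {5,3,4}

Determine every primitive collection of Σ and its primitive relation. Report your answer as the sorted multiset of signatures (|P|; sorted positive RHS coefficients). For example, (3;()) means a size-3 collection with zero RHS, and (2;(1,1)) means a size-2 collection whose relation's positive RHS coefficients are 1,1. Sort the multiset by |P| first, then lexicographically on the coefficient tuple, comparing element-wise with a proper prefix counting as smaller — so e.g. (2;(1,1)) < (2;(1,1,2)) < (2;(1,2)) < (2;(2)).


3 collections generate NE(X_Σ); each relation:

  • {0,5}:  v_{0} + v_{5} = 0  ⟹  sig = (2;())
  • {1,3}:  v_{1} + v_{3} = v_{0}  ⟹  sig = (2;(1))
  • {2,4}:  v_{2} + v_{4} = v_{3}  ⟹  sig = (2;(1))

Signatures (|P|; sorted positive RHS coefficients), sorted:
    |P|=2: 3 collections, coeffs (), (1), (1)


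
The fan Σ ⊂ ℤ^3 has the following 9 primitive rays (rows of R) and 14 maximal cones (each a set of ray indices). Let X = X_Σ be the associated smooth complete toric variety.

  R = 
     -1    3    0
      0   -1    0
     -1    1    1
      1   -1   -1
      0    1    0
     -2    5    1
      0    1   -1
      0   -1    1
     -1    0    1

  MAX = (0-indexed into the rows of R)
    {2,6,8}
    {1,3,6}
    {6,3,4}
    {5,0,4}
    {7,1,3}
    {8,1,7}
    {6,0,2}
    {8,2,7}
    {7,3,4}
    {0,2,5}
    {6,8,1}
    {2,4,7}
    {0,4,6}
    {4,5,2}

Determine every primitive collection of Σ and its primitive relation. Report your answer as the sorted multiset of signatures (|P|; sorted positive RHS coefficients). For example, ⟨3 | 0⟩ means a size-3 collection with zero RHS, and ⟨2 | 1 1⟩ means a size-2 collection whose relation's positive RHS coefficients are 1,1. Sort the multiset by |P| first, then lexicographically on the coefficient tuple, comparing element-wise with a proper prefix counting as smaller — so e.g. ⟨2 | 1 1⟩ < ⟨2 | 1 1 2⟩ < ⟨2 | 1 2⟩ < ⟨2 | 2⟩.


Minimal non-faces — 17 found among 9 rays, 14 max cones:

  P={1,4}:  v_{1} + v_{4} = 0  ⟹  sig = ⟨2 | 0⟩
  P={2,3}:  v_{2} + v_{3} = 0  ⟹  sig = ⟨2 | 0⟩
  P={6,7}:  v_{6} + v_{7} = 0  ⟹  sig = ⟨2 | 0⟩
  P={1,2}:  v_{1} + v_{2} = v_{8}  ⟹  sig = ⟨2 | 1⟩
  P={3,8}:  v_{3} + v_{8} = v_{1}  ⟹  sig = ⟨2 | 1⟩
  P={4,8}:  v_{4} + v_{8} = v_{2}  ⟹  sig = ⟨2 | 1⟩
  P={0,1}:  v_{0} + v_{1} = v_{2} + v_{6}  ⟹  sig = ⟨2 | 1 1⟩
  P={0,3}:  v_{0} + v_{3} = v_{4} + v_{6}  ⟹  sig = ⟨2 | 1 1⟩
  P={0,7}:  v_{0} + v_{7} = v_{2} + v_{4}  ⟹  sig = ⟨2 | 1 1⟩
  P={1,5}:  v_{1} + v_{5} = v_{0} + v_{2}  ⟹  sig = ⟨2 | 1 1⟩
  P={3,5}:  v_{3} + v_{5} = v_{0} + v_{4}  ⟹  sig = ⟨2 | 1 1⟩
  P={0,8}:  v_{0} + v_{8} = 2·v_{2} + v_{6}  ⟹  sig = ⟨2 | 1 2⟩
  P={5,8}:  v_{5} + v_{8} = v_{0} + 2·v_{2}  ⟹  sig = ⟨2 | 1 2⟩
  P={5,6}:  v_{5} + v_{6} = 2·v_{0}  ⟹  sig = ⟨2 | 2⟩
  P={5,7}:  v_{5} + v_{7} = 2·v_{2} + 2·v_{4}  ⟹  sig = ⟨2 | 2 2⟩
  P={0,2,4}:  v_{0} + v_{2} + v_{4} = v_{5}  ⟹  sig = ⟨3 | 1⟩
  P={2,4,6}:  v_{2} + v_{4} + v_{6} = v_{0}  ⟹  sig = ⟨3 | 1⟩

Sorted signature multiset PRS(X):
{ ⟨2 | 0⟩ ×3,  ⟨2 | 1⟩ ×3,  ⟨2 | 1 1⟩ ×5,  ⟨2 | 1 2⟩ ×2,  ⟨2 | 2⟩,  ⟨2 | 2 2⟩,  ⟨3 | 1⟩ ×2 }


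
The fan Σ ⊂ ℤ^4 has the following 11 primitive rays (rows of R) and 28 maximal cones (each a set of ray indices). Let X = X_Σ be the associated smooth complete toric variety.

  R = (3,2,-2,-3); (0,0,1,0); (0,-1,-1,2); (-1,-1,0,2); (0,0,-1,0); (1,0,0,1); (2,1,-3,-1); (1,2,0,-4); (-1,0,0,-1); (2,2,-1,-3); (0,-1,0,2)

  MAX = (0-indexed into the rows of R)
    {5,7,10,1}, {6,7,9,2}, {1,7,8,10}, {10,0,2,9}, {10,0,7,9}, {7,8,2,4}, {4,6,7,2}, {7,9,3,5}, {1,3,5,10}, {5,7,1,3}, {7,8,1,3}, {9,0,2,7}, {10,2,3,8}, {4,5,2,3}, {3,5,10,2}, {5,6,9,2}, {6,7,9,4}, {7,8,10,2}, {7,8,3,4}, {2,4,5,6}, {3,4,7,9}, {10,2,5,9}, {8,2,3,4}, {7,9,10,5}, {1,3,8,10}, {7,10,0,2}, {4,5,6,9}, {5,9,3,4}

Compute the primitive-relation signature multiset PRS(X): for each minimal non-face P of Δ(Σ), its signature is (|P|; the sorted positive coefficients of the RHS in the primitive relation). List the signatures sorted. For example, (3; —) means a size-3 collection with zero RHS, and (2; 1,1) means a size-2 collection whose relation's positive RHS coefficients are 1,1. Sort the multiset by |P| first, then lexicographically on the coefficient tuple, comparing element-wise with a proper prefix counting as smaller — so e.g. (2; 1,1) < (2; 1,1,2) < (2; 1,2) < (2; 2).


|primitive collections| = 25. Relations:

  P = {1,4}:  v_{1} + v_{4} = 0 — sig = (2; —)
  P = {5,8}:  v_{5} + v_{8} = 0 — sig = (2; —)
  P = {1,2}:  v_{1} + v_{2} = v_{10} — sig = (2; 1)
  P = {4,10}:  v_{4} + v_{10} = v_{2} — sig = (2; 1)
  P = {0,3}:  v_{0} + v_{3} = v_{2} + v_{9} — sig = (2; 1,1)
  P = {1,6}:  v_{1} + v_{6} = v_{2} + v_{9} — sig = (2; 1,1)
  P = {1,9}:  v_{1} + v_{9} = v_{5} + v_{7} — sig = (2; 1,1)
  P = {8,9}:  v_{8} + v_{9} = v_{4} + v_{7} — sig = (2; 1,1)
  P = {0,1}:  v_{0} + v_{1} = v_{7} + v_{9} + 2·v_{10} — sig = (2; 1,1,2)
  P = {0,4}:  v_{0} + v_{4} = 2·v_{2} + v_{7} + v_{9} — sig = (2; 1,1,2)
  P = {6,8}:  v_{6} + v_{8} = v_{2} + 2·v_{4} + v_{7} — sig = (2; 1,1,2)
  P = {6,10}:  v_{6} + v_{10} = 2·v_{2} + v_{9} — sig = (2; 1,2)
  P = {0,6}:  v_{0} + v_{6} = 3·v_{2} + v_{7} + 2·v_{9} — sig = (2; 1,2,3)
  P = {3,6}:  v_{3} + v_{6} = 3·v_{4} + v_{5} — sig = (2; 1,3)
  P = {0,5}:  v_{0} + v_{5} = 2·v_{9} + 2·v_{10} — sig = (2; 2,2)
  P = {0,8}:  v_{0} + v_{8} = 2·v_{2} + 2·v_{7} — sig = (2; 2,2)
  P = {3,7,10}:  v_{3} + v_{7} + v_{10} = 0 — sig = (3; —)
  P = {2,3,7}:  v_{2} + v_{3} + v_{7} = v_{4} — sig = (3; 1)
  P = {2,4,9}:  v_{2} + v_{4} + v_{9} = v_{6} — sig = (3; 1)
  P = {4,5,7}:  v_{4} + v_{5} + v_{7} = v_{9} — sig = (3; 1)
  P = {2,5,7}:  v_{2} + v_{5} + v_{7} = v_{9} + v_{10} — sig = (3; 1,1)
  P = {3,9,10}:  v_{3} + v_{9} + v_{10} = v_{4} + v_{5} — sig = (3; 1,1)
  P = {2,3,9}:  v_{2} + v_{3} + v_{9} = 2·v_{4} + v_{5} — sig = (3; 1,2)
  P = {5,6,7}:  v_{5} + v_{6} + v_{7} = v_{2} + 2·v_{9} — sig = (3; 1,2)
  P = {2,7,9,10}:  v_{2} + v_{7} + v_{9} + v_{10} = v_{0} — sig = (4; 1)

Hence PRS(X_Σ) =
[(2; —), (2; —), (2; 1), (2; 1), (2; 1,1), (2; 1,1), (2; 1,1), (2; 1,1), (2; 1,1,2), (2; 1,1,2), (2; 1,1,2), (2; 1,2), (2; 1,2,3), (2; 1,3), (2; 2,2), (2; 2,2), (3; —), (3; 1), (3; 1), (3; 1), (3; 1,1), (3; 1,1), (3; 1,2), (3; 1,2), (4; 1)]


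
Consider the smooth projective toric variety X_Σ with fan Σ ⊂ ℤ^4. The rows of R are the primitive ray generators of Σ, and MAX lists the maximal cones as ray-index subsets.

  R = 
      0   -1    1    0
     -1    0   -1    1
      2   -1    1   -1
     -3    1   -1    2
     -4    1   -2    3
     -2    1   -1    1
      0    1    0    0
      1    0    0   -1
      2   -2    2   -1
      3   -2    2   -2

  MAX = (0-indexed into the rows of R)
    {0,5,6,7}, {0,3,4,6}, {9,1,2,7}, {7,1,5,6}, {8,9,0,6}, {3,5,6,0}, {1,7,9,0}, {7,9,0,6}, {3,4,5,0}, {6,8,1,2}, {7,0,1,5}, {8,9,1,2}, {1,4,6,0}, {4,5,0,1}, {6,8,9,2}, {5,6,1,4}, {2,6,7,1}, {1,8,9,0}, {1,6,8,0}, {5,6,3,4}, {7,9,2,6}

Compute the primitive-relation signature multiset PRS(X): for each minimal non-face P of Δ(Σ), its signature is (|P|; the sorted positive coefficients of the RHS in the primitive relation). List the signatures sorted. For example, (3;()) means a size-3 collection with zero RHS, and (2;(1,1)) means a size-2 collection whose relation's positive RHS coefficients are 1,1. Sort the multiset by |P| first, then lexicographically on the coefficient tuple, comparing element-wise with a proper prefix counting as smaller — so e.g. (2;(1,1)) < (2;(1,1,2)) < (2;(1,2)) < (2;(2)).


Primitive collections (18):

  • {2,5}:  v_{2} + v_{5} = 0 ; sig = (2;())
  • {0,2}:  v_{0} + v_{2} = v_{8} ; sig = (2;(1))
  • {1,3}:  v_{1} + v_{3} = v_{4} ; sig = (2;(1))
  • {3,7}:  v_{3} + v_{7} = v_{5} ; sig = (2;(1))
  • {3,9}:  v_{3} + v_{9} = v_{0} ; sig = (2;(1))
  • {5,8}:  v_{5} + v_{8} = v_{0} ; sig = (2;(1))
  • {7,8}:  v_{7} + v_{8} = v_{9} ; sig = (2;(1))
  • {4,7}:  v_{4} + v_{7} = v_{1} + v_{5} ; sig = (2;(1,1))
  • {4,9}:  v_{4} + v_{9} = v_{0} + v_{1} ; sig = (2;(1,1))
  • {5,9}:  v_{5} + v_{9} = v_{0} + v_{7} ; sig = (2;(1,1))
  • {2,3}:  v_{2} + v_{3} = v_{0} + v_{1} + v_{6} ; sig = (2;(1,1,1))
  • {2,4}:  v_{2} + v_{4} = v_{0} + 2·v_{1} + v_{6} ; sig = (2;(1,1,2))
  • {3,8}:  v_{3} + v_{8} = 2·v_{0} + v_{1} + v_{6} ; sig = (2;(1,1,2))
  • {4,8}:  v_{4} + v_{8} = 2·v_{0} + 2·v_{1} + v_{6} ; sig = (2;(1,2,2))
  • {1,6,9}:  v_{1} + v_{6} + v_{9} = v_{2} ; sig = (3;(1))
  • {0,1,6,7}:  v_{0} + v_{1} + v_{6} + v_{7} = 0 ; sig = (4;())
  • {0,1,5,6}:  v_{0} + v_{1} + v_{5} + v_{6} = v_{3} ; sig = (4;(1))
  • {0,4,5,6}:  v_{0} + v_{4} + v_{5} + v_{6} = 2·v_{3} ; sig = (4;(2))

Hence PRS(X_Σ) =
[(2;()), (2;(1)), (2;(1)), (2;(1)), (2;(1)), (2;(1)), (2;(1)), (2;(1,1)), (2;(1,1)), (2;(1,1)), (2;(1,1,1)), (2;(1,1,2)), (2;(1,1,2)), (2;(1,2,2)), (3;(1)), (4;()), (4;(1)), (4;(2))]


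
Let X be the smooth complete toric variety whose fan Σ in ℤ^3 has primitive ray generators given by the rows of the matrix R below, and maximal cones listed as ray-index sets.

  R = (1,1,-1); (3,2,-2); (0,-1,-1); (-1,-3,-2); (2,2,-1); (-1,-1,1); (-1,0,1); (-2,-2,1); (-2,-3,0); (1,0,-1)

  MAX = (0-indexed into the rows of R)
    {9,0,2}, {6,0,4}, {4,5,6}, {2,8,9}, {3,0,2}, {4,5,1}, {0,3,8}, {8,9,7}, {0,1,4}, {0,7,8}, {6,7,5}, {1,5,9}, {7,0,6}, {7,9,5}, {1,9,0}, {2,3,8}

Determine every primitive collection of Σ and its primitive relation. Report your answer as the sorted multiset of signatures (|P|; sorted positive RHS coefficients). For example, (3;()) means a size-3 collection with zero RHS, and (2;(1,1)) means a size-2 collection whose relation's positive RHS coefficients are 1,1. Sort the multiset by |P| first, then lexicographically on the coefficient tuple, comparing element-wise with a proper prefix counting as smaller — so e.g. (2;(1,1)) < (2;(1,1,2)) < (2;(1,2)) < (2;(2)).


24 collections generate NE(X_Σ); each relation:

  P = {0,5}:  v_{0} + v_{5} = 0  ⟹  sig = (2;())
  P = {4,7}:  v_{4} + v_{7} = 0  ⟹  sig = (2;())
  P = {6,9}:  v_{6} + v_{9} = 0  ⟹  sig = (2;())
  P = {1,6}:  v_{1} + v_{6} = v_{4}  ⟹  sig = (2;(1))
  P = {1,7}:  v_{1} + v_{7} = v_{9}  ⟹  sig = (2;(1))
  P = {2,7}:  v_{2} + v_{7} = v_{8}  ⟹  sig = (2;(1))
  P = {4,8}:  v_{4} + v_{8} = v_{2}  ⟹  sig = (2;(1))
  P = {4,9}:  v_{4} + v_{9} = v_{1}  ⟹  sig = (2;(1))
  P = {1,8}:  v_{1} + v_{8} = v_{2} + v_{9}  ⟹  sig = (2;(1,1))
  P = {2,4}:  v_{2} + v_{4} = v_{0} + v_{9}  ⟹  sig = (2;(1,1))
  P = {2,5}:  v_{2} + v_{5} = v_{7} + v_{9}  ⟹  sig = (2;(1,1))
  P = {2,6}:  v_{2} + v_{6} = v_{0} + v_{7}  ⟹  sig = (2;(1,1))
  P = {3,5}:  v_{3} + v_{5} = v_{2} + v_{8}  ⟹  sig = (2;(1,1))
  P = {1,3}:  v_{1} + v_{3} = v_{0} + 2·v_{2} + v_{9}  ⟹  sig = (2;(1,1,2))
  P = {3,6}:  v_{3} + v_{6} = 2·v_{0} + v_{7} + v_{8}  ⟹  sig = (2;(1,1,2))
  P = {1,2}:  v_{1} + v_{2} = v_{0} + 2·v_{9}  ⟹  sig = (2;(1,2))
  P = {3,4}:  v_{3} + v_{4} = v_{0} + 2·v_{2}  ⟹  sig = (2;(1,2))
  P = {3,7}:  v_{3} + v_{7} = v_{0} + 2·v_{8}  ⟹  sig = (2;(1,2))
  P = {5,8}:  v_{5} + v_{8} = 2·v_{7} + v_{9}  ⟹  sig = (2;(1,2))
  P = {6,8}:  v_{6} + v_{8} = v_{0} + 2·v_{7}  ⟹  sig = (2;(1,2))
  P = {3,9}:  v_{3} + v_{9} = 3·v_{2}  ⟹  sig = (2;(3))
  P = {0,2,8}:  v_{0} + v_{2} + v_{8} = v_{3}  ⟹  sig = (3;(1))
  P = {0,7,9}:  v_{0} + v_{7} + v_{9} = v_{2}  ⟹  sig = (3;(1))
  P = {0,8,9}:  v_{0} + v_{8} + v_{9} = 2·v_{2}  ⟹  sig = (3;(2))

Sorted signature multiset PRS(X):
    (2;())
    (2;())
    (2;())
    (2;(1))
    (2;(1))
    (2;(1))
    (2;(1))
    (2;(1))
    (2;(1,1))
    (2;(1,1))
    (2;(1,1))
    (2;(1,1))
    (2;(1,1))
    (2;(1,1,2))
    (2;(1,1,2))
    (2;(1,2))
    (2;(1,2))
    (2;(1,2))
    (2;(1,2))
    (2;(1,2))
    (2;(3))
    (3;(1))
    (3;(1))
    (3;(2))
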